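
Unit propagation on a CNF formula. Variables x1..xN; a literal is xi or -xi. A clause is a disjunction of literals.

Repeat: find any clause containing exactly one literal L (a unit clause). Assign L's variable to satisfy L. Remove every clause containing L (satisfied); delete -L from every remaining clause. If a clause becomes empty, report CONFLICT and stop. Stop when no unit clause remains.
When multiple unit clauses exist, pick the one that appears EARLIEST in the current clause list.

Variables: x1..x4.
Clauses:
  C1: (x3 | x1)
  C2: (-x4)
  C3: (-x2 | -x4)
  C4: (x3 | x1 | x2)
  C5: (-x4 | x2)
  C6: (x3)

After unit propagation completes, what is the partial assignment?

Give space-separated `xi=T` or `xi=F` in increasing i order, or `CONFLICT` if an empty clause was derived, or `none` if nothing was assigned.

unit clause [-4] forces x4=F; simplify:
  satisfied 3 clause(s); 3 remain; assigned so far: [4]
unit clause [3] forces x3=T; simplify:
  satisfied 3 clause(s); 0 remain; assigned so far: [3, 4]

Answer: x3=T x4=F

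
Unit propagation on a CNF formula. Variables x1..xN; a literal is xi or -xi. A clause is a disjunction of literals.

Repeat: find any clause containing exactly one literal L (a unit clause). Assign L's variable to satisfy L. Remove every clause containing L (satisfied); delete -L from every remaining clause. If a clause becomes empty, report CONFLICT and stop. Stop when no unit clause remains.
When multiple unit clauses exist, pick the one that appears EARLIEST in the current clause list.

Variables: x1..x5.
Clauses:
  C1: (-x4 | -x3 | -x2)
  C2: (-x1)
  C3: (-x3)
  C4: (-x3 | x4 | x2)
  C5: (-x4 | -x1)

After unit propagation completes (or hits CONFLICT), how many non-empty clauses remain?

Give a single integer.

Answer: 0

Derivation:
unit clause [-1] forces x1=F; simplify:
  satisfied 2 clause(s); 3 remain; assigned so far: [1]
unit clause [-3] forces x3=F; simplify:
  satisfied 3 clause(s); 0 remain; assigned so far: [1, 3]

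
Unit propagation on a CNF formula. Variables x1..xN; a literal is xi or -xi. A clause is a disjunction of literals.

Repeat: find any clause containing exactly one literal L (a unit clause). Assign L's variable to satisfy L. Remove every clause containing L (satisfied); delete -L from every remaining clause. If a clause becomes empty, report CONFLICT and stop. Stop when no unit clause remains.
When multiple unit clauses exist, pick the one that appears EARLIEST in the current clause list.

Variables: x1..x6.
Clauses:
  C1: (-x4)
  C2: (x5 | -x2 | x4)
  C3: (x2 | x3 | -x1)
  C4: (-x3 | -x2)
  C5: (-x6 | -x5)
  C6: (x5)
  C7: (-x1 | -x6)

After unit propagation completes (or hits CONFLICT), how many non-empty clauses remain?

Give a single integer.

unit clause [-4] forces x4=F; simplify:
  drop 4 from [5, -2, 4] -> [5, -2]
  satisfied 1 clause(s); 6 remain; assigned so far: [4]
unit clause [5] forces x5=T; simplify:
  drop -5 from [-6, -5] -> [-6]
  satisfied 2 clause(s); 4 remain; assigned so far: [4, 5]
unit clause [-6] forces x6=F; simplify:
  satisfied 2 clause(s); 2 remain; assigned so far: [4, 5, 6]

Answer: 2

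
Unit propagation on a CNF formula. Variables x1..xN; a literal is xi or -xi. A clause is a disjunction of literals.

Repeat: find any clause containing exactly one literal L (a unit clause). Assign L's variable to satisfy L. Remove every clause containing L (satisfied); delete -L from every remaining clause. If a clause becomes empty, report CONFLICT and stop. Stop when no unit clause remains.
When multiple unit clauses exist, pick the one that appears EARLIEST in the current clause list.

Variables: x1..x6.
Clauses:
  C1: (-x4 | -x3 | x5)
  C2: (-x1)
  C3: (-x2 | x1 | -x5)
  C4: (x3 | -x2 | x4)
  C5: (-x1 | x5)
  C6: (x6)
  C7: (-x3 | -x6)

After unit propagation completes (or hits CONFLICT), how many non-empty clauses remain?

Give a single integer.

unit clause [-1] forces x1=F; simplify:
  drop 1 from [-2, 1, -5] -> [-2, -5]
  satisfied 2 clause(s); 5 remain; assigned so far: [1]
unit clause [6] forces x6=T; simplify:
  drop -6 from [-3, -6] -> [-3]
  satisfied 1 clause(s); 4 remain; assigned so far: [1, 6]
unit clause [-3] forces x3=F; simplify:
  drop 3 from [3, -2, 4] -> [-2, 4]
  satisfied 2 clause(s); 2 remain; assigned so far: [1, 3, 6]

Answer: 2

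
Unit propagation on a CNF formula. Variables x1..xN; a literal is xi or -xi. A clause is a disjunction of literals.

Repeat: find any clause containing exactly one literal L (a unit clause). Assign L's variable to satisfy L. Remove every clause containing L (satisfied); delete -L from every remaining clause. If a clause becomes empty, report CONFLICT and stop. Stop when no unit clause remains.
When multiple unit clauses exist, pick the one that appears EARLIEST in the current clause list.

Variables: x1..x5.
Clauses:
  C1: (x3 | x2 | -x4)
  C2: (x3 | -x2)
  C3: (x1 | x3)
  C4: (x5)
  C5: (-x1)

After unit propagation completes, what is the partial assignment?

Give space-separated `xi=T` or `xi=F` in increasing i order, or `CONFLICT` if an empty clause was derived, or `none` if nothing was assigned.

unit clause [5] forces x5=T; simplify:
  satisfied 1 clause(s); 4 remain; assigned so far: [5]
unit clause [-1] forces x1=F; simplify:
  drop 1 from [1, 3] -> [3]
  satisfied 1 clause(s); 3 remain; assigned so far: [1, 5]
unit clause [3] forces x3=T; simplify:
  satisfied 3 clause(s); 0 remain; assigned so far: [1, 3, 5]

Answer: x1=F x3=T x5=T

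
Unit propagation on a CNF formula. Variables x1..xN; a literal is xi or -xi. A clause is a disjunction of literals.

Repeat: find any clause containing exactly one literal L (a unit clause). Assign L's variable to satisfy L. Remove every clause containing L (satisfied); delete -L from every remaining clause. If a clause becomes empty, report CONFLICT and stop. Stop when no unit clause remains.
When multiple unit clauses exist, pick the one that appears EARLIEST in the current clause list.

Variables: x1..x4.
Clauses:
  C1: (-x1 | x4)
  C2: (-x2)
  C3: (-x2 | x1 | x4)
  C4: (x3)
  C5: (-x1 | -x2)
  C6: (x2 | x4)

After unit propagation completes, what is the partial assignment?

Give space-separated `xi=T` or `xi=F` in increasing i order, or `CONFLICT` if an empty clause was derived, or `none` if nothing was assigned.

unit clause [-2] forces x2=F; simplify:
  drop 2 from [2, 4] -> [4]
  satisfied 3 clause(s); 3 remain; assigned so far: [2]
unit clause [3] forces x3=T; simplify:
  satisfied 1 clause(s); 2 remain; assigned so far: [2, 3]
unit clause [4] forces x4=T; simplify:
  satisfied 2 clause(s); 0 remain; assigned so far: [2, 3, 4]

Answer: x2=F x3=T x4=T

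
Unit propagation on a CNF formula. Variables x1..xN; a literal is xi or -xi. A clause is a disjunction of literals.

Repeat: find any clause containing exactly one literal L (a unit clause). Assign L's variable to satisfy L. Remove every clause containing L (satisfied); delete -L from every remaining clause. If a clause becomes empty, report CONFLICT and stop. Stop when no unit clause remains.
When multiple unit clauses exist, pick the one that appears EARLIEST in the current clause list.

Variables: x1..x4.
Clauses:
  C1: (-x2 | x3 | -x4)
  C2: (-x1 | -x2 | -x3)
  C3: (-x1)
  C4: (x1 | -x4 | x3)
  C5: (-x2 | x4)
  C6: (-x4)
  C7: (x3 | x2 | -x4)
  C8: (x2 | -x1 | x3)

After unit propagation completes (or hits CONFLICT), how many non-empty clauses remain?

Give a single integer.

unit clause [-1] forces x1=F; simplify:
  drop 1 from [1, -4, 3] -> [-4, 3]
  satisfied 3 clause(s); 5 remain; assigned so far: [1]
unit clause [-4] forces x4=F; simplify:
  drop 4 from [-2, 4] -> [-2]
  satisfied 4 clause(s); 1 remain; assigned so far: [1, 4]
unit clause [-2] forces x2=F; simplify:
  satisfied 1 clause(s); 0 remain; assigned so far: [1, 2, 4]

Answer: 0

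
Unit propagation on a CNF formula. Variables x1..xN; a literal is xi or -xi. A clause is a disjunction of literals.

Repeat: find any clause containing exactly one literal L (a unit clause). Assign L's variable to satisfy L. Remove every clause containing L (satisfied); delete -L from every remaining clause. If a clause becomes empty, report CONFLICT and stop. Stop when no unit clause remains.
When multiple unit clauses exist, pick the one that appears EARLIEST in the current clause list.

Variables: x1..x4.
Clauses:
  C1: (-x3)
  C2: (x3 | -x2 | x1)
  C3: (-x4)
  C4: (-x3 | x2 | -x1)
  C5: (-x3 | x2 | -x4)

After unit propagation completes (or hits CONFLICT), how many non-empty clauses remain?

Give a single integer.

unit clause [-3] forces x3=F; simplify:
  drop 3 from [3, -2, 1] -> [-2, 1]
  satisfied 3 clause(s); 2 remain; assigned so far: [3]
unit clause [-4] forces x4=F; simplify:
  satisfied 1 clause(s); 1 remain; assigned so far: [3, 4]

Answer: 1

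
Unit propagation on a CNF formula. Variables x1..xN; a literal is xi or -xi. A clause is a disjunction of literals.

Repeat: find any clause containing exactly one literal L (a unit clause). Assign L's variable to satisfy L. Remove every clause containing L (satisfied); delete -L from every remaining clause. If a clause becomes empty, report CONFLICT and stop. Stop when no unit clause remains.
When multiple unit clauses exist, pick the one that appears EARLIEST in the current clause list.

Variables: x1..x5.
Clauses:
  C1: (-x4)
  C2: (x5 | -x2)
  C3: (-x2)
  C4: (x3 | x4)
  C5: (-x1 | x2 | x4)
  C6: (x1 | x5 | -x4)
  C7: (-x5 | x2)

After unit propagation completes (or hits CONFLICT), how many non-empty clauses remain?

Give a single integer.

Answer: 0

Derivation:
unit clause [-4] forces x4=F; simplify:
  drop 4 from [3, 4] -> [3]
  drop 4 from [-1, 2, 4] -> [-1, 2]
  satisfied 2 clause(s); 5 remain; assigned so far: [4]
unit clause [-2] forces x2=F; simplify:
  drop 2 from [-1, 2] -> [-1]
  drop 2 from [-5, 2] -> [-5]
  satisfied 2 clause(s); 3 remain; assigned so far: [2, 4]
unit clause [3] forces x3=T; simplify:
  satisfied 1 clause(s); 2 remain; assigned so far: [2, 3, 4]
unit clause [-1] forces x1=F; simplify:
  satisfied 1 clause(s); 1 remain; assigned so far: [1, 2, 3, 4]
unit clause [-5] forces x5=F; simplify:
  satisfied 1 clause(s); 0 remain; assigned so far: [1, 2, 3, 4, 5]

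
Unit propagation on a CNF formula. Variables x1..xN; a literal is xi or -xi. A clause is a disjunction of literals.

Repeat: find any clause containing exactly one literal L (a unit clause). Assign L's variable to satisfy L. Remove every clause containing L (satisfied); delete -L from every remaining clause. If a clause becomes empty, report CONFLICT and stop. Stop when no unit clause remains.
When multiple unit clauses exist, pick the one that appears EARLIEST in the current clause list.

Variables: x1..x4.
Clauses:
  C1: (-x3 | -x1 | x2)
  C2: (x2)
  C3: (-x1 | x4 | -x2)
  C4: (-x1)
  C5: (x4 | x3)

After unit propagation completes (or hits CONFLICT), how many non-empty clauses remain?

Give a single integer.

unit clause [2] forces x2=T; simplify:
  drop -2 from [-1, 4, -2] -> [-1, 4]
  satisfied 2 clause(s); 3 remain; assigned so far: [2]
unit clause [-1] forces x1=F; simplify:
  satisfied 2 clause(s); 1 remain; assigned so far: [1, 2]

Answer: 1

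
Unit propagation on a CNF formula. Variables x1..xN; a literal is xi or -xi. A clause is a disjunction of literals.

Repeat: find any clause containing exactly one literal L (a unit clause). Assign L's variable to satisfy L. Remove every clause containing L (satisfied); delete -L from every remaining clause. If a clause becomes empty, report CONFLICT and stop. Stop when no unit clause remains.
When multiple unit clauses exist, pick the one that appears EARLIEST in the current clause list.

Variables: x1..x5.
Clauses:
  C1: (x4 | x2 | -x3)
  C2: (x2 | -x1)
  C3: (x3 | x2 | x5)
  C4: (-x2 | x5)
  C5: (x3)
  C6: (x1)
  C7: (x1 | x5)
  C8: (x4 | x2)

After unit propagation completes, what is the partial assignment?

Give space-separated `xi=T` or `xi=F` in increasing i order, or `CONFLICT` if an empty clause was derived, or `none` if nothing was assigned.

unit clause [3] forces x3=T; simplify:
  drop -3 from [4, 2, -3] -> [4, 2]
  satisfied 2 clause(s); 6 remain; assigned so far: [3]
unit clause [1] forces x1=T; simplify:
  drop -1 from [2, -1] -> [2]
  satisfied 2 clause(s); 4 remain; assigned so far: [1, 3]
unit clause [2] forces x2=T; simplify:
  drop -2 from [-2, 5] -> [5]
  satisfied 3 clause(s); 1 remain; assigned so far: [1, 2, 3]
unit clause [5] forces x5=T; simplify:
  satisfied 1 clause(s); 0 remain; assigned so far: [1, 2, 3, 5]

Answer: x1=T x2=T x3=T x5=T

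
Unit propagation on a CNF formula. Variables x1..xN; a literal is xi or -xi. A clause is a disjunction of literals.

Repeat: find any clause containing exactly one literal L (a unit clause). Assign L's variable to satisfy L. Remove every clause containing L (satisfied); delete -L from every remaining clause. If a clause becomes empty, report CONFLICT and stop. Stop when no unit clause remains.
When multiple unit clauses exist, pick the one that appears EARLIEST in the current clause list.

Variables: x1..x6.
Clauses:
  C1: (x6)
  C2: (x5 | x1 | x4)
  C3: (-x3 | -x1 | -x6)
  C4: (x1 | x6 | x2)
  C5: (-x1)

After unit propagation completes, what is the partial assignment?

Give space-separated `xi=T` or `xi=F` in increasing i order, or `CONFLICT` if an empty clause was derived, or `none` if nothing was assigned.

unit clause [6] forces x6=T; simplify:
  drop -6 from [-3, -1, -6] -> [-3, -1]
  satisfied 2 clause(s); 3 remain; assigned so far: [6]
unit clause [-1] forces x1=F; simplify:
  drop 1 from [5, 1, 4] -> [5, 4]
  satisfied 2 clause(s); 1 remain; assigned so far: [1, 6]

Answer: x1=F x6=T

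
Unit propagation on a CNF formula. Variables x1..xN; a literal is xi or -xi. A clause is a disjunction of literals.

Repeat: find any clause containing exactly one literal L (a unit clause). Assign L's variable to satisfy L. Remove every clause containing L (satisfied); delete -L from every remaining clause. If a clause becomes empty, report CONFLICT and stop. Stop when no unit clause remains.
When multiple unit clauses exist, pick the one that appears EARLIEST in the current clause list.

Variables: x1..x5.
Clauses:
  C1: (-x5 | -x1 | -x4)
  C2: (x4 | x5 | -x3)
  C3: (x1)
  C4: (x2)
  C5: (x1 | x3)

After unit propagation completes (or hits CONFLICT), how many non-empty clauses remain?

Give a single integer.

Answer: 2

Derivation:
unit clause [1] forces x1=T; simplify:
  drop -1 from [-5, -1, -4] -> [-5, -4]
  satisfied 2 clause(s); 3 remain; assigned so far: [1]
unit clause [2] forces x2=T; simplify:
  satisfied 1 clause(s); 2 remain; assigned so far: [1, 2]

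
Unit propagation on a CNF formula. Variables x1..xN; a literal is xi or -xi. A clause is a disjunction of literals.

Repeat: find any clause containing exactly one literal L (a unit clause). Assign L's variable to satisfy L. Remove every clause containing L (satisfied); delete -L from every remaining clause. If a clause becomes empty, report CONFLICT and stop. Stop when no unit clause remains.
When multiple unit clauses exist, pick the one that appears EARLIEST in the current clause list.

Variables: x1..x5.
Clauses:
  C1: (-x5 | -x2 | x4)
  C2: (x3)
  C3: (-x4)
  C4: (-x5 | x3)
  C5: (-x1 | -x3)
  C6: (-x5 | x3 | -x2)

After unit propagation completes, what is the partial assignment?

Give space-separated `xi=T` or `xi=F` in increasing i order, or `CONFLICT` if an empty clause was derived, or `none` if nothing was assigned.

Answer: x1=F x3=T x4=F

Derivation:
unit clause [3] forces x3=T; simplify:
  drop -3 from [-1, -3] -> [-1]
  satisfied 3 clause(s); 3 remain; assigned so far: [3]
unit clause [-4] forces x4=F; simplify:
  drop 4 from [-5, -2, 4] -> [-5, -2]
  satisfied 1 clause(s); 2 remain; assigned so far: [3, 4]
unit clause [-1] forces x1=F; simplify:
  satisfied 1 clause(s); 1 remain; assigned so far: [1, 3, 4]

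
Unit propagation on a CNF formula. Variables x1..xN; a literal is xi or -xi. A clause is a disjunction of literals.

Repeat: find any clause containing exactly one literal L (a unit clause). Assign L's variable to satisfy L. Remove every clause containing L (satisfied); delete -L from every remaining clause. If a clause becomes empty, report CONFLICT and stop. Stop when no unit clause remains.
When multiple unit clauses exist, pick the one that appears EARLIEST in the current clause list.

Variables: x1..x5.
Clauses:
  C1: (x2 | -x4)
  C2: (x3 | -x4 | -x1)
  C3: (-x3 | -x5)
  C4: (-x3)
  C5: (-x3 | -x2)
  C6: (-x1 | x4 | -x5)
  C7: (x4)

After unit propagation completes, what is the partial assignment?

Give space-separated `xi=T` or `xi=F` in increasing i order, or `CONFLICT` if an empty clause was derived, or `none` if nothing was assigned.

Answer: x1=F x2=T x3=F x4=T

Derivation:
unit clause [-3] forces x3=F; simplify:
  drop 3 from [3, -4, -1] -> [-4, -1]
  satisfied 3 clause(s); 4 remain; assigned so far: [3]
unit clause [4] forces x4=T; simplify:
  drop -4 from [2, -4] -> [2]
  drop -4 from [-4, -1] -> [-1]
  satisfied 2 clause(s); 2 remain; assigned so far: [3, 4]
unit clause [2] forces x2=T; simplify:
  satisfied 1 clause(s); 1 remain; assigned so far: [2, 3, 4]
unit clause [-1] forces x1=F; simplify:
  satisfied 1 clause(s); 0 remain; assigned so far: [1, 2, 3, 4]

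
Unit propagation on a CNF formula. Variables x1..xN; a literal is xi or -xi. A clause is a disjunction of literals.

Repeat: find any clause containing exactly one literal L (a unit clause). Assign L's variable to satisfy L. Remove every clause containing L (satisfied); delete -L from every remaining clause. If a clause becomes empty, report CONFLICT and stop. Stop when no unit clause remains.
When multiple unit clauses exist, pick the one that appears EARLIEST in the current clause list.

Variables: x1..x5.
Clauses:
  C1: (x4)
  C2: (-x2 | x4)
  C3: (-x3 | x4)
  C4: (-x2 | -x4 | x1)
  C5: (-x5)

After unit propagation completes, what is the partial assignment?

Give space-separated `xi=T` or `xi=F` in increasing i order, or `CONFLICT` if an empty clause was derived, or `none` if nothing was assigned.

unit clause [4] forces x4=T; simplify:
  drop -4 from [-2, -4, 1] -> [-2, 1]
  satisfied 3 clause(s); 2 remain; assigned so far: [4]
unit clause [-5] forces x5=F; simplify:
  satisfied 1 clause(s); 1 remain; assigned so far: [4, 5]

Answer: x4=T x5=F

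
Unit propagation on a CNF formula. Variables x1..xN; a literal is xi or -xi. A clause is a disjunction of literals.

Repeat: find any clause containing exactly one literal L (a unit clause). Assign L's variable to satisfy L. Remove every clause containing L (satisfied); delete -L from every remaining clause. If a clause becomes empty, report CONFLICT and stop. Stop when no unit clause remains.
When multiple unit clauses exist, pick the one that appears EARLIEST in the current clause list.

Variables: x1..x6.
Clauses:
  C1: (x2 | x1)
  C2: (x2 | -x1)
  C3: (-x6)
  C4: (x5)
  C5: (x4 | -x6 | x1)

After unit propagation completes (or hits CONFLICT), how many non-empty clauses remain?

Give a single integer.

Answer: 2

Derivation:
unit clause [-6] forces x6=F; simplify:
  satisfied 2 clause(s); 3 remain; assigned so far: [6]
unit clause [5] forces x5=T; simplify:
  satisfied 1 clause(s); 2 remain; assigned so far: [5, 6]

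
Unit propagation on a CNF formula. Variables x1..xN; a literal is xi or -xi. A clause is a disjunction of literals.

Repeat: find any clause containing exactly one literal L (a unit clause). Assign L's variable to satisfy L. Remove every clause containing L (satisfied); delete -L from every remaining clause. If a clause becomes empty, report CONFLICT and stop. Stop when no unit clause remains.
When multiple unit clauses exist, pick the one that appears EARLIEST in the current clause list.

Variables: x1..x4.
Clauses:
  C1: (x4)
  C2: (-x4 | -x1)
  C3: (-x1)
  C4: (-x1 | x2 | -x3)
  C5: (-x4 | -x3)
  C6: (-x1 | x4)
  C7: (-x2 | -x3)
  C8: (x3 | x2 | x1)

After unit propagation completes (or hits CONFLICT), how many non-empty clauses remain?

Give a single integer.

Answer: 0

Derivation:
unit clause [4] forces x4=T; simplify:
  drop -4 from [-4, -1] -> [-1]
  drop -4 from [-4, -3] -> [-3]
  satisfied 2 clause(s); 6 remain; assigned so far: [4]
unit clause [-1] forces x1=F; simplify:
  drop 1 from [3, 2, 1] -> [3, 2]
  satisfied 3 clause(s); 3 remain; assigned so far: [1, 4]
unit clause [-3] forces x3=F; simplify:
  drop 3 from [3, 2] -> [2]
  satisfied 2 clause(s); 1 remain; assigned so far: [1, 3, 4]
unit clause [2] forces x2=T; simplify:
  satisfied 1 clause(s); 0 remain; assigned so far: [1, 2, 3, 4]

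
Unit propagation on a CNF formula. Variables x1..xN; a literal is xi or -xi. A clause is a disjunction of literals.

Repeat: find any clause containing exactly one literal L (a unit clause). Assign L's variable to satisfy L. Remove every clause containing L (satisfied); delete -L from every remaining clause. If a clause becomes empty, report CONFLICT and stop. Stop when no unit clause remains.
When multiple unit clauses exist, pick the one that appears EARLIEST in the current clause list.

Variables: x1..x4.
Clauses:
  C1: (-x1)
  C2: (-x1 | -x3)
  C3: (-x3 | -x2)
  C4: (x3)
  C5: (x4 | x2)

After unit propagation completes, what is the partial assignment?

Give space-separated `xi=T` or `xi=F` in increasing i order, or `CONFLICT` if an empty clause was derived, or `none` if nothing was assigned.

Answer: x1=F x2=F x3=T x4=T

Derivation:
unit clause [-1] forces x1=F; simplify:
  satisfied 2 clause(s); 3 remain; assigned so far: [1]
unit clause [3] forces x3=T; simplify:
  drop -3 from [-3, -2] -> [-2]
  satisfied 1 clause(s); 2 remain; assigned so far: [1, 3]
unit clause [-2] forces x2=F; simplify:
  drop 2 from [4, 2] -> [4]
  satisfied 1 clause(s); 1 remain; assigned so far: [1, 2, 3]
unit clause [4] forces x4=T; simplify:
  satisfied 1 clause(s); 0 remain; assigned so far: [1, 2, 3, 4]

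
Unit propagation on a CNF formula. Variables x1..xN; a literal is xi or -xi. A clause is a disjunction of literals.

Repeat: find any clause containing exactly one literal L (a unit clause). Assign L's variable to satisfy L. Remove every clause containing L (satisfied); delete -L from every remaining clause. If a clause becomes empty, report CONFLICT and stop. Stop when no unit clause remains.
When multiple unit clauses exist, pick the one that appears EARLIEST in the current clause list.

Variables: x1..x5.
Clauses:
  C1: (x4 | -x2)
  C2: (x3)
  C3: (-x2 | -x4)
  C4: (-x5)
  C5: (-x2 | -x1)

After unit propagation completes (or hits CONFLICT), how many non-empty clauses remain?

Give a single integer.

unit clause [3] forces x3=T; simplify:
  satisfied 1 clause(s); 4 remain; assigned so far: [3]
unit clause [-5] forces x5=F; simplify:
  satisfied 1 clause(s); 3 remain; assigned so far: [3, 5]

Answer: 3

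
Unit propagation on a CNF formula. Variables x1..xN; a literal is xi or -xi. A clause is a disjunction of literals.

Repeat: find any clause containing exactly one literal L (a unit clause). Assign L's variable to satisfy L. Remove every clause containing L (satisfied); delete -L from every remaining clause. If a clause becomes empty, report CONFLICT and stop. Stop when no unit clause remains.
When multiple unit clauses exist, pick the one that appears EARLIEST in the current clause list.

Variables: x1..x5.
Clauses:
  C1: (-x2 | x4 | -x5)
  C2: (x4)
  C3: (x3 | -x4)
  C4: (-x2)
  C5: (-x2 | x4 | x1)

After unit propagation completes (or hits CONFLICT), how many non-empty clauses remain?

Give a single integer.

Answer: 0

Derivation:
unit clause [4] forces x4=T; simplify:
  drop -4 from [3, -4] -> [3]
  satisfied 3 clause(s); 2 remain; assigned so far: [4]
unit clause [3] forces x3=T; simplify:
  satisfied 1 clause(s); 1 remain; assigned so far: [3, 4]
unit clause [-2] forces x2=F; simplify:
  satisfied 1 clause(s); 0 remain; assigned so far: [2, 3, 4]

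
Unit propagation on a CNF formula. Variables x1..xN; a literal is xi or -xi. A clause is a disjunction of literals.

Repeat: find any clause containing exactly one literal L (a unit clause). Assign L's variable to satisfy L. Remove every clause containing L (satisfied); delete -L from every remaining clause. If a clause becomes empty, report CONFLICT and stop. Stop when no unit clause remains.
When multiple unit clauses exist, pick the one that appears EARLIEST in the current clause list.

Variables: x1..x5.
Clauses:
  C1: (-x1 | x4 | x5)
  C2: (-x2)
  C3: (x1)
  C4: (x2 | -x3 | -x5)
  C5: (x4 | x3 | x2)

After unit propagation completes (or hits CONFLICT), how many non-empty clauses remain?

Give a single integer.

unit clause [-2] forces x2=F; simplify:
  drop 2 from [2, -3, -5] -> [-3, -5]
  drop 2 from [4, 3, 2] -> [4, 3]
  satisfied 1 clause(s); 4 remain; assigned so far: [2]
unit clause [1] forces x1=T; simplify:
  drop -1 from [-1, 4, 5] -> [4, 5]
  satisfied 1 clause(s); 3 remain; assigned so far: [1, 2]

Answer: 3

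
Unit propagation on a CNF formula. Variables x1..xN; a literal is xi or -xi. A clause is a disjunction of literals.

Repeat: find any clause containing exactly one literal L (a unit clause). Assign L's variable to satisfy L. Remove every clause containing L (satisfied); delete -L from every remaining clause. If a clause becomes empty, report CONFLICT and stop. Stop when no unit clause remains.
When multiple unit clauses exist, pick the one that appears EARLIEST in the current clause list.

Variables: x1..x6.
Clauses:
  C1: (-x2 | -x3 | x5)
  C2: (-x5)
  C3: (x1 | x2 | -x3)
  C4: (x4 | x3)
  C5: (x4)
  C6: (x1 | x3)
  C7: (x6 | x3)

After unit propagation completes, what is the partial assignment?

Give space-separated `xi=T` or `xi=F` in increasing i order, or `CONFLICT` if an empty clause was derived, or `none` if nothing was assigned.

Answer: x4=T x5=F

Derivation:
unit clause [-5] forces x5=F; simplify:
  drop 5 from [-2, -3, 5] -> [-2, -3]
  satisfied 1 clause(s); 6 remain; assigned so far: [5]
unit clause [4] forces x4=T; simplify:
  satisfied 2 clause(s); 4 remain; assigned so far: [4, 5]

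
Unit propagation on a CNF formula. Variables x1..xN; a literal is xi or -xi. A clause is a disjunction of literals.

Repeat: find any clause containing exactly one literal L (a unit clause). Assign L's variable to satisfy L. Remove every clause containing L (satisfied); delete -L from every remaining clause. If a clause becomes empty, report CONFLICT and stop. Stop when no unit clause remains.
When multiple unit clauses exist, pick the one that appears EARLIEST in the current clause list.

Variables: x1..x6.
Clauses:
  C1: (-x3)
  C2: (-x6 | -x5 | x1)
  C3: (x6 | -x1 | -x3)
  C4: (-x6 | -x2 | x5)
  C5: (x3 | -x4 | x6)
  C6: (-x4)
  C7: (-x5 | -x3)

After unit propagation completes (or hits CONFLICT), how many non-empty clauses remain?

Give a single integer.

unit clause [-3] forces x3=F; simplify:
  drop 3 from [3, -4, 6] -> [-4, 6]
  satisfied 3 clause(s); 4 remain; assigned so far: [3]
unit clause [-4] forces x4=F; simplify:
  satisfied 2 clause(s); 2 remain; assigned so far: [3, 4]

Answer: 2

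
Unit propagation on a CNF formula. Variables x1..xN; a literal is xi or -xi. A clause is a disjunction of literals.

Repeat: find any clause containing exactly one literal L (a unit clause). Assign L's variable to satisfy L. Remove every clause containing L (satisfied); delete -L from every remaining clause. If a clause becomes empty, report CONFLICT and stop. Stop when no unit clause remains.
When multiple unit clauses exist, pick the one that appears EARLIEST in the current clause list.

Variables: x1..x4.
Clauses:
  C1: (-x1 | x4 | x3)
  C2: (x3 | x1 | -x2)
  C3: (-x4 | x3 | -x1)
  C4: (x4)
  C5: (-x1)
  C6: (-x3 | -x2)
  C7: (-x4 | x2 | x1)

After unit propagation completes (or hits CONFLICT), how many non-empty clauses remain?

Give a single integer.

Answer: 0

Derivation:
unit clause [4] forces x4=T; simplify:
  drop -4 from [-4, 3, -1] -> [3, -1]
  drop -4 from [-4, 2, 1] -> [2, 1]
  satisfied 2 clause(s); 5 remain; assigned so far: [4]
unit clause [-1] forces x1=F; simplify:
  drop 1 from [3, 1, -2] -> [3, -2]
  drop 1 from [2, 1] -> [2]
  satisfied 2 clause(s); 3 remain; assigned so far: [1, 4]
unit clause [2] forces x2=T; simplify:
  drop -2 from [3, -2] -> [3]
  drop -2 from [-3, -2] -> [-3]
  satisfied 1 clause(s); 2 remain; assigned so far: [1, 2, 4]
unit clause [3] forces x3=T; simplify:
  drop -3 from [-3] -> [] (empty!)
  satisfied 1 clause(s); 1 remain; assigned so far: [1, 2, 3, 4]
CONFLICT (empty clause)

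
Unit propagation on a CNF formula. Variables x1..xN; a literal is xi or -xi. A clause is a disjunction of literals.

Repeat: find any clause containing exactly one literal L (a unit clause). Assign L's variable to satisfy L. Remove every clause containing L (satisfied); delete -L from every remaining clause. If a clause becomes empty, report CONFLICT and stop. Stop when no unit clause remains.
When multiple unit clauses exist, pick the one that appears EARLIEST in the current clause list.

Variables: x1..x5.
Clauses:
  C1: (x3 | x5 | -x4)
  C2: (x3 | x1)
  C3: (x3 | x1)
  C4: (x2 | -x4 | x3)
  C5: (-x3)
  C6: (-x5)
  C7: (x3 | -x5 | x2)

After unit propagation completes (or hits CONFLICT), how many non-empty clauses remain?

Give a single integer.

unit clause [-3] forces x3=F; simplify:
  drop 3 from [3, 5, -4] -> [5, -4]
  drop 3 from [3, 1] -> [1]
  drop 3 from [3, 1] -> [1]
  drop 3 from [2, -4, 3] -> [2, -4]
  drop 3 from [3, -5, 2] -> [-5, 2]
  satisfied 1 clause(s); 6 remain; assigned so far: [3]
unit clause [1] forces x1=T; simplify:
  satisfied 2 clause(s); 4 remain; assigned so far: [1, 3]
unit clause [-5] forces x5=F; simplify:
  drop 5 from [5, -4] -> [-4]
  satisfied 2 clause(s); 2 remain; assigned so far: [1, 3, 5]
unit clause [-4] forces x4=F; simplify:
  satisfied 2 clause(s); 0 remain; assigned so far: [1, 3, 4, 5]

Answer: 0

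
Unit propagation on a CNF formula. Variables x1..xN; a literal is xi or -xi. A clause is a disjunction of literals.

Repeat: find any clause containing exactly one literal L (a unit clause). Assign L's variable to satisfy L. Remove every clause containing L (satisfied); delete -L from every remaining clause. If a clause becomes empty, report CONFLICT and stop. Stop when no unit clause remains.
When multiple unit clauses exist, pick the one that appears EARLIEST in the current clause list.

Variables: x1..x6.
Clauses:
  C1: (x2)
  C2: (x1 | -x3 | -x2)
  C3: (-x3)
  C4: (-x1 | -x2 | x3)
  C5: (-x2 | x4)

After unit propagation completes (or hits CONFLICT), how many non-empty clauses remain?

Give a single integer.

unit clause [2] forces x2=T; simplify:
  drop -2 from [1, -3, -2] -> [1, -3]
  drop -2 from [-1, -2, 3] -> [-1, 3]
  drop -2 from [-2, 4] -> [4]
  satisfied 1 clause(s); 4 remain; assigned so far: [2]
unit clause [-3] forces x3=F; simplify:
  drop 3 from [-1, 3] -> [-1]
  satisfied 2 clause(s); 2 remain; assigned so far: [2, 3]
unit clause [-1] forces x1=F; simplify:
  satisfied 1 clause(s); 1 remain; assigned so far: [1, 2, 3]
unit clause [4] forces x4=T; simplify:
  satisfied 1 clause(s); 0 remain; assigned so far: [1, 2, 3, 4]

Answer: 0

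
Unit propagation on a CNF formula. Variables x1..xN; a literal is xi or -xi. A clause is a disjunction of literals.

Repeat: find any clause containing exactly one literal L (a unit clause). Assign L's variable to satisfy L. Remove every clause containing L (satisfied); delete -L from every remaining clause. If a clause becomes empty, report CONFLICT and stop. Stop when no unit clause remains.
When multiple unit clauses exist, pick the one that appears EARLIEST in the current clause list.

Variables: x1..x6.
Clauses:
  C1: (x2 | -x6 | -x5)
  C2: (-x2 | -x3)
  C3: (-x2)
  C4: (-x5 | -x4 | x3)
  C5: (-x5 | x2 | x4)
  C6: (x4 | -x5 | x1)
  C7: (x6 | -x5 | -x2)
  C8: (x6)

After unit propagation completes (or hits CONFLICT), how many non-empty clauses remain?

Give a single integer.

unit clause [-2] forces x2=F; simplify:
  drop 2 from [2, -6, -5] -> [-6, -5]
  drop 2 from [-5, 2, 4] -> [-5, 4]
  satisfied 3 clause(s); 5 remain; assigned so far: [2]
unit clause [6] forces x6=T; simplify:
  drop -6 from [-6, -5] -> [-5]
  satisfied 1 clause(s); 4 remain; assigned so far: [2, 6]
unit clause [-5] forces x5=F; simplify:
  satisfied 4 clause(s); 0 remain; assigned so far: [2, 5, 6]

Answer: 0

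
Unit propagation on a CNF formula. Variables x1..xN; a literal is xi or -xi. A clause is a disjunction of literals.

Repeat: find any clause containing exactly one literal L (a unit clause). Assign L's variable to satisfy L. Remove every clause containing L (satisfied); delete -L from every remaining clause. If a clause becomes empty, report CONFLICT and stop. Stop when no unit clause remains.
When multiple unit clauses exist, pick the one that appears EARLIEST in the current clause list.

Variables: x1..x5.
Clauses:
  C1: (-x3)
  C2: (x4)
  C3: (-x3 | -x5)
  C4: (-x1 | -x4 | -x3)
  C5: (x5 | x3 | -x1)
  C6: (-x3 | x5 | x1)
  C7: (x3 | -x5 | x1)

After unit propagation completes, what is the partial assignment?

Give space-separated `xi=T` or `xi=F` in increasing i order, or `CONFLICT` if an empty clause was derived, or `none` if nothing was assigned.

unit clause [-3] forces x3=F; simplify:
  drop 3 from [5, 3, -1] -> [5, -1]
  drop 3 from [3, -5, 1] -> [-5, 1]
  satisfied 4 clause(s); 3 remain; assigned so far: [3]
unit clause [4] forces x4=T; simplify:
  satisfied 1 clause(s); 2 remain; assigned so far: [3, 4]

Answer: x3=F x4=T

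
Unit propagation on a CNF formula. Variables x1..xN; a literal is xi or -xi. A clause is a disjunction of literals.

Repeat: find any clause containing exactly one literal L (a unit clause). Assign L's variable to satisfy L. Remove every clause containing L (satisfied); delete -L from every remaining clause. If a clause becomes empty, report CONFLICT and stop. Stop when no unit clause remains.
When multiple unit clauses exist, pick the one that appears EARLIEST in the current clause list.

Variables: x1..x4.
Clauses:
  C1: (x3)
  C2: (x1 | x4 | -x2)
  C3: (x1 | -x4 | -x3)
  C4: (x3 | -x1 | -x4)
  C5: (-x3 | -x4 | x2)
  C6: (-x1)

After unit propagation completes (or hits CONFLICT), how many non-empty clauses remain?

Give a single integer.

Answer: 0

Derivation:
unit clause [3] forces x3=T; simplify:
  drop -3 from [1, -4, -3] -> [1, -4]
  drop -3 from [-3, -4, 2] -> [-4, 2]
  satisfied 2 clause(s); 4 remain; assigned so far: [3]
unit clause [-1] forces x1=F; simplify:
  drop 1 from [1, 4, -2] -> [4, -2]
  drop 1 from [1, -4] -> [-4]
  satisfied 1 clause(s); 3 remain; assigned so far: [1, 3]
unit clause [-4] forces x4=F; simplify:
  drop 4 from [4, -2] -> [-2]
  satisfied 2 clause(s); 1 remain; assigned so far: [1, 3, 4]
unit clause [-2] forces x2=F; simplify:
  satisfied 1 clause(s); 0 remain; assigned so far: [1, 2, 3, 4]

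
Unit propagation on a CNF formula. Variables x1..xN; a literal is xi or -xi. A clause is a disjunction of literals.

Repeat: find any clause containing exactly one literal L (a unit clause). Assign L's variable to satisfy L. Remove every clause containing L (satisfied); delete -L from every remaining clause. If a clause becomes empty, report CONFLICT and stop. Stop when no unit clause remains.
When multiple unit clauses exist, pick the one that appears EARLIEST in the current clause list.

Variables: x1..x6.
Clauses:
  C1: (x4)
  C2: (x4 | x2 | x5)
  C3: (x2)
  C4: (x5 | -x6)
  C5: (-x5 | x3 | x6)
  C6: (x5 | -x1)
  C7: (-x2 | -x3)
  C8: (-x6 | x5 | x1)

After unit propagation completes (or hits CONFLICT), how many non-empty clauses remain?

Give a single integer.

unit clause [4] forces x4=T; simplify:
  satisfied 2 clause(s); 6 remain; assigned so far: [4]
unit clause [2] forces x2=T; simplify:
  drop -2 from [-2, -3] -> [-3]
  satisfied 1 clause(s); 5 remain; assigned so far: [2, 4]
unit clause [-3] forces x3=F; simplify:
  drop 3 from [-5, 3, 6] -> [-5, 6]
  satisfied 1 clause(s); 4 remain; assigned so far: [2, 3, 4]

Answer: 4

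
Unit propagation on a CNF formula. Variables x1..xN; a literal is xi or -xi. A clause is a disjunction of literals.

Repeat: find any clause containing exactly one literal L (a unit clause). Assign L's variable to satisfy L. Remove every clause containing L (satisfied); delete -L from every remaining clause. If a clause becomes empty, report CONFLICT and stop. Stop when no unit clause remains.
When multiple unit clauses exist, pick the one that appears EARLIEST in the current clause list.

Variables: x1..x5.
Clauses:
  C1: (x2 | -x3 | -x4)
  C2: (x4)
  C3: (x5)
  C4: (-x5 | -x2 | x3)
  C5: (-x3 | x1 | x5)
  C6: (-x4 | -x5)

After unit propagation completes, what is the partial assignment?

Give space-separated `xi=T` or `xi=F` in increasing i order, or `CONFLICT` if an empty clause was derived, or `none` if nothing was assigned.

Answer: CONFLICT

Derivation:
unit clause [4] forces x4=T; simplify:
  drop -4 from [2, -3, -4] -> [2, -3]
  drop -4 from [-4, -5] -> [-5]
  satisfied 1 clause(s); 5 remain; assigned so far: [4]
unit clause [5] forces x5=T; simplify:
  drop -5 from [-5, -2, 3] -> [-2, 3]
  drop -5 from [-5] -> [] (empty!)
  satisfied 2 clause(s); 3 remain; assigned so far: [4, 5]
CONFLICT (empty clause)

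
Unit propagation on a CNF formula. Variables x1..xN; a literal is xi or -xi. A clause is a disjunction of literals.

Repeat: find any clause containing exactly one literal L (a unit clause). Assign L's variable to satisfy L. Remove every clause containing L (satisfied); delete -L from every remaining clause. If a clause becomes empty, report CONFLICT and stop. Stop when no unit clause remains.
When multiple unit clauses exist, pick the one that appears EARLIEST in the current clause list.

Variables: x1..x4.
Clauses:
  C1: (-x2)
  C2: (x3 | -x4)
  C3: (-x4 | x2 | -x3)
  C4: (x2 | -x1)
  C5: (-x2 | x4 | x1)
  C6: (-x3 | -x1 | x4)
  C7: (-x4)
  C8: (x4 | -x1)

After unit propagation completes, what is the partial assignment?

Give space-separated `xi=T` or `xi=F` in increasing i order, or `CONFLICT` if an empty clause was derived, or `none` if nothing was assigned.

unit clause [-2] forces x2=F; simplify:
  drop 2 from [-4, 2, -3] -> [-4, -3]
  drop 2 from [2, -1] -> [-1]
  satisfied 2 clause(s); 6 remain; assigned so far: [2]
unit clause [-1] forces x1=F; simplify:
  satisfied 3 clause(s); 3 remain; assigned so far: [1, 2]
unit clause [-4] forces x4=F; simplify:
  satisfied 3 clause(s); 0 remain; assigned so far: [1, 2, 4]

Answer: x1=F x2=F x4=F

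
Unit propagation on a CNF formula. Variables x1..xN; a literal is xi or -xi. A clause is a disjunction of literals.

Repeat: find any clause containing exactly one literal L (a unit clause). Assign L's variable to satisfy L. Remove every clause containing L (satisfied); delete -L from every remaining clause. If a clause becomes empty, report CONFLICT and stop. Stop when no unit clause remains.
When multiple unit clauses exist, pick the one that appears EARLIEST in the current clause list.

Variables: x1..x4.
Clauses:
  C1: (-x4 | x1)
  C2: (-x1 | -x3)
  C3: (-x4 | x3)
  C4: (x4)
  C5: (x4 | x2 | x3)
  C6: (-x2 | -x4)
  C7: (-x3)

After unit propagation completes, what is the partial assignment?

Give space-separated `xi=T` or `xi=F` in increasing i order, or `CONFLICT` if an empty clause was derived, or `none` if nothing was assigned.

Answer: CONFLICT

Derivation:
unit clause [4] forces x4=T; simplify:
  drop -4 from [-4, 1] -> [1]
  drop -4 from [-4, 3] -> [3]
  drop -4 from [-2, -4] -> [-2]
  satisfied 2 clause(s); 5 remain; assigned so far: [4]
unit clause [1] forces x1=T; simplify:
  drop -1 from [-1, -3] -> [-3]
  satisfied 1 clause(s); 4 remain; assigned so far: [1, 4]
unit clause [-3] forces x3=F; simplify:
  drop 3 from [3] -> [] (empty!)
  satisfied 2 clause(s); 2 remain; assigned so far: [1, 3, 4]
CONFLICT (empty clause)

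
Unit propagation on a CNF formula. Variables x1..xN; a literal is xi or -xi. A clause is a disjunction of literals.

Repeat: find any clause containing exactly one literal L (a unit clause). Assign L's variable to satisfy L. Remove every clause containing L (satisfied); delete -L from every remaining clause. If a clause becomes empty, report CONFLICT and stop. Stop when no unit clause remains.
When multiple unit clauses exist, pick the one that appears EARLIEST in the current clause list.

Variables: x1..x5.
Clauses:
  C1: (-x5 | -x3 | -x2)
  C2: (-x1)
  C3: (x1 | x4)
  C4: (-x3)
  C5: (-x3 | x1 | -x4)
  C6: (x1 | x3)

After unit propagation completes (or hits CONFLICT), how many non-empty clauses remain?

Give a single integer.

unit clause [-1] forces x1=F; simplify:
  drop 1 from [1, 4] -> [4]
  drop 1 from [-3, 1, -4] -> [-3, -4]
  drop 1 from [1, 3] -> [3]
  satisfied 1 clause(s); 5 remain; assigned so far: [1]
unit clause [4] forces x4=T; simplify:
  drop -4 from [-3, -4] -> [-3]
  satisfied 1 clause(s); 4 remain; assigned so far: [1, 4]
unit clause [-3] forces x3=F; simplify:
  drop 3 from [3] -> [] (empty!)
  satisfied 3 clause(s); 1 remain; assigned so far: [1, 3, 4]
CONFLICT (empty clause)

Answer: 0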